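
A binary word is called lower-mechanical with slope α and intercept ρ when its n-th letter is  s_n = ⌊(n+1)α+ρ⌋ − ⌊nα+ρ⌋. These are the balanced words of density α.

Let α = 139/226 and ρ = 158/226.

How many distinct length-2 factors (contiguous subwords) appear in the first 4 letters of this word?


3

t_n = ⌊(n·139+158)/226⌋ for n = 0 … 4:
  n=0…4: ⌊158/226⌋=0 ⌊297/226⌋=1 ⌊436/226⌋=1 ⌊575/226⌋=2 ⌊714/226⌋=3
s_n = t_(n+1) − t_n for n = 0 … 3 gives
prefix = 1011
slide a length-2 window over [0..1] … [2..3] (3 windows); first occurrence of each distinct factor:
  [  0..  1] 10
  [  1..  2] 01
  [  2..  3] 11
distinct factors: {01, 10, 11}
count = 3  (Sturmian bound for length 2 is 3)


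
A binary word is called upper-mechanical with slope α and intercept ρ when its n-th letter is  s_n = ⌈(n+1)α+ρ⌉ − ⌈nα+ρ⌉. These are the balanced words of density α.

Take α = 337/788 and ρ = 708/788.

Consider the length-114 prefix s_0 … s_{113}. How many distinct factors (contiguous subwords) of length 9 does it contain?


10

t_n = ⌈(n·337+708)/788⌉ for n = 0 … 114:
  n=0…9: ⌈708/788⌉=1 ⌈1045/788⌉=2 ⌈1382/788⌉=2 ⌈1719/788⌉=3 ⌈2056/788⌉=3 ⌈2393/788⌉=4 ⌈2730/788⌉=4 ⌈3067/788⌉=4 ⌈3404/788⌉=5 ⌈3741/788⌉=5
  n=10…19: ⌈4078/788⌉=6 ⌈4415/788⌉=6 ⌈4752/788⌉=7 ⌈5089/788⌉=7 ⌈5426/788⌉=7 ⌈5763/788⌉=8 ⌈6100/788⌉=8 ⌈6437/788⌉=9 ⌈6774/788⌉=9 ⌈7111/788⌉=10
  n=20…29: ⌈7448/788⌉=10 ⌈7785/788⌉=10 ⌈8122/788⌉=11 ⌈8459/788⌉=11 ⌈8796/788⌉=12 ⌈9133/788⌉=12 ⌈9470/788⌉=13 ⌈9807/788⌉=13 ⌈10144/788⌉=13 ⌈10481/788⌉=14
  n=30…39: ⌈10818/788⌉=14 ⌈11155/788⌉=15 ⌈11492/788⌉=15 ⌈11829/788⌉=16 ⌈12166/788⌉=16 ⌈12503/788⌉=16 ⌈12840/788⌉=17 ⌈13177/788⌉=17 ⌈13514/788⌉=18 ⌈13851/788⌉=18
  n=40…49: ⌈14188/788⌉=19 ⌈14525/788⌉=19 ⌈14862/788⌉=19 ⌈15199/788⌉=20 ⌈15536/788⌉=20 ⌈15873/788⌉=21 ⌈16210/788⌉=21 ⌈16547/788⌉=21 ⌈16884/788⌉=22 ⌈17221/788⌉=22
  n=50…59: ⌈17558/788⌉=23 ⌈17895/788⌉=23 ⌈18232/788⌉=24 ⌈18569/788⌉=24 ⌈18906/788⌉=24 ⌈19243/788⌉=25 ⌈19580/788⌉=25 ⌈19917/788⌉=26 ⌈20254/788⌉=26 ⌈20591/788⌉=27
  n=60…69: ⌈20928/788⌉=27 ⌈21265/788⌉=27 ⌈21602/788⌉=28 ⌈21939/788⌉=28 ⌈22276/788⌉=29 ⌈22613/788⌉=29 ⌈22950/788⌉=30 ⌈23287/788⌉=30 ⌈23624/788⌉=30 ⌈23961/788⌉=31
  n=70…79: ⌈24298/788⌉=31 ⌈24635/788⌉=32 ⌈24972/788⌉=32 ⌈25309/788⌉=33 ⌈25646/788⌉=33 ⌈25983/788⌉=33 ⌈26320/788⌉=34 ⌈26657/788⌉=34 ⌈26994/788⌉=35 ⌈27331/788⌉=35
  n=80…89: ⌈27668/788⌉=36 ⌈28005/788⌉=36 ⌈28342/788⌉=36 ⌈28679/788⌉=37 ⌈29016/788⌉=37 ⌈29353/788⌉=38 ⌈29690/788⌉=38 ⌈30027/788⌉=39 ⌈30364/788⌉=39 ⌈30701/788⌉=39
  n=90…99: ⌈31038/788⌉=40 ⌈31375/788⌉=40 ⌈31712/788⌉=41 ⌈32049/788⌉=41 ⌈32386/788⌉=42 ⌈32723/788⌉=42 ⌈33060/788⌉=42 ⌈33397/788⌉=43 ⌈33734/788⌉=43 ⌈34071/788⌉=44
  n=100…109: ⌈34408/788⌉=44 ⌈34745/788⌉=45 ⌈35082/788⌉=45 ⌈35419/788⌉=45 ⌈35756/788⌉=46 ⌈36093/788⌉=46 ⌈36430/788⌉=47 ⌈36767/788⌉=47 ⌈37104/788⌉=48 ⌈37441/788⌉=48
  n=110…114: ⌈37778/788⌉=48 ⌈38115/788⌉=49 ⌈38452/788⌉=49 ⌈38789/788⌉=50 ⌈39126/788⌉=50
s_n = t_(n+1) − t_n for n = 0 … 113 gives
prefix = 101010010101001010100101010010101001010100101001010100101010010101001010100101010010101001010100101010010101001010
slide a length-9 window over [0..8] … [105..113] (106 windows); first occurrence of each distinct factor:
  [  0..  8] 101010010
  [  1..  9] 010100101
  [  2.. 10] 101001010
  [  3.. 11] 010010101
  [  4.. 12] 100101010
  [  5.. 13] 001010100
  [  6.. 14] 010101001
  [ 38.. 46] 010010100
  [ 39.. 47] 100101001
  [ 40.. 48] 001010010
  (the other 96 windows repeat one of these)
distinct factors: {001010010, 001010100, 010010100, 010010101, 010100101, 010101001, 100101001, 100101010, 101001010, 101010010}
count = 10  (Sturmian bound for length 9 is 10)


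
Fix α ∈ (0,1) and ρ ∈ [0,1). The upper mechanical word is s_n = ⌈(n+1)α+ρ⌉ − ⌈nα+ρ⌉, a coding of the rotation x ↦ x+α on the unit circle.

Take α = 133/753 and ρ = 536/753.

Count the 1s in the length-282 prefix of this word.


50

#1s = Σ_{n=0}^{281} s_n = Σ_{n=0}^{281} (⌈(n+1)α+ρ⌉ − ⌈nα+ρ⌉)
the sum telescopes: every ⌈nα+ρ⌉ with 0 < n < 282 appears once with + and once with −, leaving ⌈282α+ρ⌉ − ⌈0·α+ρ⌉
282α + ρ = (282·133 + 536) / 753 = 38042/753
ρ = 536/753
⌈38042/753⌉ = 51,  ⌈536/753⌉ = 1
#1s = 51 − 1 = 50


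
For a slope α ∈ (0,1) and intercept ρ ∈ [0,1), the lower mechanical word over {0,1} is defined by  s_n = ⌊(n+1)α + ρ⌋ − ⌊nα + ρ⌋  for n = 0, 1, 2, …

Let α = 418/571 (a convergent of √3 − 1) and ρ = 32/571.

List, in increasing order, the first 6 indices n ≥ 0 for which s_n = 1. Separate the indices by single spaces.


1 2 4 5 6 8

n=0: ⌊450/571⌋−⌊32/571⌋ = 0−0 = 0
n=1: ⌊868/571⌋−⌊450/571⌋ = 1−0 = 1  ← one
n=2: ⌊1286/571⌋−⌊868/571⌋ = 2−1 = 1  ← one
n=3: ⌊1704/571⌋−⌊1286/571⌋ = 2−2 = 0
n=4: ⌊2122/571⌋−⌊1704/571⌋ = 3−2 = 1  ← one
n=5: ⌊2540/571⌋−⌊2122/571⌋ = 4−3 = 1  ← one
n=6: ⌊2958/571⌋−⌊2540/571⌋ = 5−4 = 1  ← one
n=7: ⌊3376/571⌋−⌊2958/571⌋ = 5−5 = 0
n=8: ⌊3794/571⌋−⌊3376/571⌋ = 6−5 = 1  ← one
positions of the first 6 ones: 1 2 4 5 6 8


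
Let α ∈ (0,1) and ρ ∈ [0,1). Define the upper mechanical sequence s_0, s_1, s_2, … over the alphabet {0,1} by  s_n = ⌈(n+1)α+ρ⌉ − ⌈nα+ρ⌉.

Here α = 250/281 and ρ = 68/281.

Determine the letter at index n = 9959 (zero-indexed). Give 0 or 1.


1

(n+1)α + ρ = (9960·250 + 68) / 281 = 2490068/281
nα + ρ     = (9959·250 + 68) / 281 = 2489818/281
⌈2490068/281⌉ = 8862,  ⌈2489818/281⌉ = 8861
s_{9959} = 8862 − 8861 = 1


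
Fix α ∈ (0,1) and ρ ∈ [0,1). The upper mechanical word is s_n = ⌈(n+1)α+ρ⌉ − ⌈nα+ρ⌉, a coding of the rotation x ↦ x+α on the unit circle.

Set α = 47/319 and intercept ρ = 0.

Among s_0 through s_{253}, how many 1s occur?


38

#1s = Σ_{n=0}^{253} s_n = Σ_{n=0}^{253} (⌈(n+1)α+ρ⌉ − ⌈nα+ρ⌉)
the sum telescopes: every ⌈nα+ρ⌉ with 0 < n < 254 appears once with + and once with −, leaving ⌈254α+ρ⌉ − ⌈0·α+ρ⌉
254α + ρ = (254·47) / 319 = 11938/319
ρ = 0/319
⌈11938/319⌉ = 38,  ⌈0/319⌉ = 0
#1s = 38 − 0 = 38


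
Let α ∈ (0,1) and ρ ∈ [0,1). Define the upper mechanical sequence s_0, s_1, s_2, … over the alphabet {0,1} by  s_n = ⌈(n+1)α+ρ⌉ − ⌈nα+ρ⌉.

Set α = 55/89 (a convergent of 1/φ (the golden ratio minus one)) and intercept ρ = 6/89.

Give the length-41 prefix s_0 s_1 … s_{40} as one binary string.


01011011010110101101101011010110110101101

n=0: ⌈(1·55+6)/89⌉ − ⌈(0·55+6)/89⌉ = ⌈61/89⌉ − ⌈6/89⌉ = 1 − 1 = 0
n=1: ⌈(2·55+6)/89⌉ − ⌈(1·55+6)/89⌉ = ⌈116/89⌉ − ⌈61/89⌉ = 2 − 1 = 1
n=2: ⌈(3·55+6)/89⌉ − ⌈(2·55+6)/89⌉ = ⌈171/89⌉ − ⌈116/89⌉ = 2 − 2 = 0
n=3: ⌈(4·55+6)/89⌉ − ⌈(3·55+6)/89⌉ = ⌈226/89⌉ − ⌈171/89⌉ = 3 − 2 = 1
n=4: ⌈(5·55+6)/89⌉ − ⌈(4·55+6)/89⌉ = ⌈281/89⌉ − ⌈226/89⌉ = 4 − 3 = 1
n=5: ⌈(6·55+6)/89⌉ − ⌈(5·55+6)/89⌉ = ⌈336/89⌉ − ⌈281/89⌉ = 4 − 4 = 0
n=6: ⌈(7·55+6)/89⌉ − ⌈(6·55+6)/89⌉ = ⌈391/89⌉ − ⌈336/89⌉ = 5 − 4 = 1
n=7: ⌈(8·55+6)/89⌉ − ⌈(7·55+6)/89⌉ = ⌈446/89⌉ − ⌈391/89⌉ = 6 − 5 = 1
n=8: ⌈(9·55+6)/89⌉ − ⌈(8·55+6)/89⌉ = ⌈501/89⌉ − ⌈446/89⌉ = 6 − 6 = 0
n=9: ⌈(10·55+6)/89⌉ − ⌈(9·55+6)/89⌉ = ⌈556/89⌉ − ⌈501/89⌉ = 7 − 6 = 1
n=10: ⌈(11·55+6)/89⌉ − ⌈(10·55+6)/89⌉ = ⌈611/89⌉ − ⌈556/89⌉ = 7 − 7 = 0
n=11: ⌈(12·55+6)/89⌉ − ⌈(11·55+6)/89⌉ = ⌈666/89⌉ − ⌈611/89⌉ = 8 − 7 = 1
n=12: ⌈(13·55+6)/89⌉ − ⌈(12·55+6)/89⌉ = ⌈721/89⌉ − ⌈666/89⌉ = 9 − 8 = 1
n=13: ⌈(14·55+6)/89⌉ − ⌈(13·55+6)/89⌉ = ⌈776/89⌉ − ⌈721/89⌉ = 9 − 9 = 0
n=14: ⌈(15·55+6)/89⌉ − ⌈(14·55+6)/89⌉ = ⌈831/89⌉ − ⌈776/89⌉ = 10 − 9 = 1
n=15: ⌈(16·55+6)/89⌉ − ⌈(15·55+6)/89⌉ = ⌈886/89⌉ − ⌈831/89⌉ = 10 − 10 = 0
n=16: ⌈(17·55+6)/89⌉ − ⌈(16·55+6)/89⌉ = ⌈941/89⌉ − ⌈886/89⌉ = 11 − 10 = 1
n=17: ⌈(18·55+6)/89⌉ − ⌈(17·55+6)/89⌉ = ⌈996/89⌉ − ⌈941/89⌉ = 12 − 11 = 1
n=18: ⌈(19·55+6)/89⌉ − ⌈(18·55+6)/89⌉ = ⌈1051/89⌉ − ⌈996/89⌉ = 12 − 12 = 0
n=19: ⌈(20·55+6)/89⌉ − ⌈(19·55+6)/89⌉ = ⌈1106/89⌉ − ⌈1051/89⌉ = 13 − 12 = 1
n=20: ⌈(21·55+6)/89⌉ − ⌈(20·55+6)/89⌉ = ⌈1161/89⌉ − ⌈1106/89⌉ = 14 − 13 = 1
n=21: ⌈(22·55+6)/89⌉ − ⌈(21·55+6)/89⌉ = ⌈1216/89⌉ − ⌈1161/89⌉ = 14 − 14 = 0
n=22: ⌈(23·55+6)/89⌉ − ⌈(22·55+6)/89⌉ = ⌈1271/89⌉ − ⌈1216/89⌉ = 15 − 14 = 1
n=23: ⌈(24·55+6)/89⌉ − ⌈(23·55+6)/89⌉ = ⌈1326/89⌉ − ⌈1271/89⌉ = 15 − 15 = 0
n=24: ⌈(25·55+6)/89⌉ − ⌈(24·55+6)/89⌉ = ⌈1381/89⌉ − ⌈1326/89⌉ = 16 − 15 = 1
n=25: ⌈(26·55+6)/89⌉ − ⌈(25·55+6)/89⌉ = ⌈1436/89⌉ − ⌈1381/89⌉ = 17 − 16 = 1
n=26: ⌈(27·55+6)/89⌉ − ⌈(26·55+6)/89⌉ = ⌈1491/89⌉ − ⌈1436/89⌉ = 17 − 17 = 0
n=27: ⌈(28·55+6)/89⌉ − ⌈(27·55+6)/89⌉ = ⌈1546/89⌉ − ⌈1491/89⌉ = 18 − 17 = 1
n=28: ⌈(29·55+6)/89⌉ − ⌈(28·55+6)/89⌉ = ⌈1601/89⌉ − ⌈1546/89⌉ = 18 − 18 = 0
n=29: ⌈(30·55+6)/89⌉ − ⌈(29·55+6)/89⌉ = ⌈1656/89⌉ − ⌈1601/89⌉ = 19 − 18 = 1
n=30: ⌈(31·55+6)/89⌉ − ⌈(30·55+6)/89⌉ = ⌈1711/89⌉ − ⌈1656/89⌉ = 20 − 19 = 1
n=31: ⌈(32·55+6)/89⌉ − ⌈(31·55+6)/89⌉ = ⌈1766/89⌉ − ⌈1711/89⌉ = 20 − 20 = 0
n=32: ⌈(33·55+6)/89⌉ − ⌈(32·55+6)/89⌉ = ⌈1821/89⌉ − ⌈1766/89⌉ = 21 − 20 = 1
n=33: ⌈(34·55+6)/89⌉ − ⌈(33·55+6)/89⌉ = ⌈1876/89⌉ − ⌈1821/89⌉ = 22 − 21 = 1
n=34: ⌈(35·55+6)/89⌉ − ⌈(34·55+6)/89⌉ = ⌈1931/89⌉ − ⌈1876/89⌉ = 22 − 22 = 0
n=35: ⌈(36·55+6)/89⌉ − ⌈(35·55+6)/89⌉ = ⌈1986/89⌉ − ⌈1931/89⌉ = 23 − 22 = 1
n=36: ⌈(37·55+6)/89⌉ − ⌈(36·55+6)/89⌉ = ⌈2041/89⌉ − ⌈1986/89⌉ = 23 − 23 = 0
n=37: ⌈(38·55+6)/89⌉ − ⌈(37·55+6)/89⌉ = ⌈2096/89⌉ − ⌈2041/89⌉ = 24 − 23 = 1
n=38: ⌈(39·55+6)/89⌉ − ⌈(38·55+6)/89⌉ = ⌈2151/89⌉ − ⌈2096/89⌉ = 25 − 24 = 1
n=39: ⌈(40·55+6)/89⌉ − ⌈(39·55+6)/89⌉ = ⌈2206/89⌉ − ⌈2151/89⌉ = 25 − 25 = 0
n=40: ⌈(41·55+6)/89⌉ − ⌈(40·55+6)/89⌉ = ⌈2261/89⌉ − ⌈2206/89⌉ = 26 − 25 = 1


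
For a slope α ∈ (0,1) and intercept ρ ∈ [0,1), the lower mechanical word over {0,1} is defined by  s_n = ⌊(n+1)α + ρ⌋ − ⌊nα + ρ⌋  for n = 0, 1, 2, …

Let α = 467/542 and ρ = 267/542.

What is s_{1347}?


(n+1)α + ρ = (1348·467 + 267) / 542 = 629783/542
nα + ρ     = (1347·467 + 267) / 542 = 629316/542
⌊629783/542⌋ = 1161,  ⌊629316/542⌋ = 1161
s_{1347} = 1161 − 1161 = 0

0


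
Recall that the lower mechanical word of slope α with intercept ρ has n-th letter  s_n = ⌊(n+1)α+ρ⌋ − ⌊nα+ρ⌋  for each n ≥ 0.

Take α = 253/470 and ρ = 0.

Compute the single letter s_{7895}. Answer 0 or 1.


(n+1)α + ρ = (7896·253) / 470 = 1997688/470
nα + ρ     = (7895·253) / 470 = 1997435/470
⌊1997688/470⌋ = 4250,  ⌊1997435/470⌋ = 4249
s_{7895} = 4250 − 4249 = 1

1


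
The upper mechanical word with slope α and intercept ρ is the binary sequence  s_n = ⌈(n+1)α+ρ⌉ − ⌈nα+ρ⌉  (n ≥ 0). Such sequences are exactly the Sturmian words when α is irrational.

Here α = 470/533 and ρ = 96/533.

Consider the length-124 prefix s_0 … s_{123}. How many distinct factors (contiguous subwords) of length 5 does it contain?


t_n = ⌈(n·470+96)/533⌉ for n = 0 … 124:
  n=0…9: ⌈96/533⌉=1 ⌈566/533⌉=2 ⌈1036/533⌉=2 ⌈1506/533⌉=3 ⌈1976/533⌉=4 ⌈2446/533⌉=5 ⌈2916/533⌉=6 ⌈3386/533⌉=7 ⌈3856/533⌉=8 ⌈4326/533⌉=9
  n=10…19: ⌈4796/533⌉=9 ⌈5266/533⌉=10 ⌈5736/533⌉=11 ⌈6206/533⌉=12 ⌈6676/533⌉=13 ⌈7146/533⌉=14 ⌈7616/533⌉=15 ⌈8086/533⌉=16 ⌈8556/533⌉=17 ⌈9026/533⌉=17
  n=20…29: ⌈9496/533⌉=18 ⌈9966/533⌉=19 ⌈10436/533⌉=20 ⌈10906/533⌉=21 ⌈11376/533⌉=22 ⌈11846/533⌉=23 ⌈12316/533⌉=24 ⌈12786/533⌉=24 ⌈13256/533⌉=25 ⌈13726/533⌉=26
  n=30…39: ⌈14196/533⌉=27 ⌈14666/533⌉=28 ⌈15136/533⌉=29 ⌈15606/533⌉=30 ⌈16076/533⌉=31 ⌈16546/533⌉=32 ⌈17016/533⌉=32 ⌈17486/533⌉=33 ⌈17956/533⌉=34 ⌈18426/533⌉=35
  n=40…49: ⌈18896/533⌉=36 ⌈19366/533⌉=37 ⌈19836/533⌉=38 ⌈20306/533⌉=39 ⌈20776/533⌉=39 ⌈21246/533⌉=40 ⌈21716/533⌉=41 ⌈22186/533⌉=42 ⌈22656/533⌉=43 ⌈23126/533⌉=44
  n=50…59: ⌈23596/533⌉=45 ⌈24066/533⌉=46 ⌈24536/533⌉=47 ⌈25006/533⌉=47 ⌈25476/533⌉=48 ⌈25946/533⌉=49 ⌈26416/533⌉=50 ⌈26886/533⌉=51 ⌈27356/533⌉=52 ⌈27826/533⌉=53
  n=60…69: ⌈28296/533⌉=54 ⌈28766/533⌉=54 ⌈29236/533⌉=55 ⌈29706/533⌉=56 ⌈30176/533⌉=57 ⌈30646/533⌉=58 ⌈31116/533⌉=59 ⌈31586/533⌉=60 ⌈32056/533⌉=61 ⌈32526/533⌉=62
  n=70…79: ⌈32996/533⌉=62 ⌈33466/533⌉=63 ⌈33936/533⌉=64 ⌈34406/533⌉=65 ⌈34876/533⌉=66 ⌈35346/533⌉=67 ⌈35816/533⌉=68 ⌈36286/533⌉=69 ⌈36756/533⌉=69 ⌈37226/533⌉=70
  n=80…89: ⌈37696/533⌉=71 ⌈38166/533⌉=72 ⌈38636/533⌉=73 ⌈39106/533⌉=74 ⌈39576/533⌉=75 ⌈40046/533⌉=76 ⌈40516/533⌉=77 ⌈40986/533⌉=77 ⌈41456/533⌉=78 ⌈41926/533⌉=79
  n=90…99: ⌈42396/533⌉=80 ⌈42866/533⌉=81 ⌈43336/533⌉=82 ⌈43806/533⌉=83 ⌈44276/533⌉=84 ⌈44746/533⌉=84 ⌈45216/533⌉=85 ⌈45686/533⌉=86 ⌈46156/533⌉=87 ⌈46626/533⌉=88
  n=100…109: ⌈47096/533⌉=89 ⌈47566/533⌉=90 ⌈48036/533⌉=91 ⌈48506/533⌉=92 ⌈48976/533⌉=92 ⌈49446/533⌉=93 ⌈49916/533⌉=94 ⌈50386/533⌉=95 ⌈50856/533⌉=96 ⌈51326/533⌉=97
  n=110…119: ⌈51796/533⌉=98 ⌈52266/533⌉=99 ⌈52736/533⌉=99 ⌈53206/533⌉=100 ⌈53676/533⌉=101 ⌈54146/533⌉=102 ⌈54616/533⌉=103 ⌈55086/533⌉=104 ⌈55556/533⌉=105 ⌈56026/533⌉=106
  n=120…124: ⌈56496/533⌉=106 ⌈56966/533⌉=107 ⌈57436/533⌉=108 ⌈57906/533⌉=109 ⌈58376/533⌉=110
s_n = t_(n+1) − t_n for n = 0 … 123 gives
prefix = 1011111110111111110111111101111111101111111011111111011111110111111110111111101111111101111111011111111011111110111111101111
slide a length-5 window over [0..4] … [119..123] (120 windows); first occurrence of each distinct factor:
  [  0..  4] 10111
  [  1..  5] 01111
  [  2..  6] 11111
  [  5..  9] 11110
  [  6.. 10] 11101
  [  7.. 11] 11011
  (the other 114 windows repeat one of these)
distinct factors: {01111, 10111, 11011, 11101, 11110, 11111}
count = 6  (Sturmian bound for length 5 is 6)

6


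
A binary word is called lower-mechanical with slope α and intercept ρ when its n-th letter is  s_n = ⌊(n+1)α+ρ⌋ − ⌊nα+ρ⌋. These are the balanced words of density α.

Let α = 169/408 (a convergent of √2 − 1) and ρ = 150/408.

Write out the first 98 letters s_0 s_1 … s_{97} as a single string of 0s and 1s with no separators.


n=0: ⌊(1·169+150)/408⌋ − ⌊(0·169+150)/408⌋ = ⌊319/408⌋ − ⌊150/408⌋ = 0 − 0 = 0
n=1: ⌊(2·169+150)/408⌋ − ⌊(1·169+150)/408⌋ = ⌊488/408⌋ − ⌊319/408⌋ = 1 − 0 = 1
n=2: ⌊(3·169+150)/408⌋ − ⌊(2·169+150)/408⌋ = ⌊657/408⌋ − ⌊488/408⌋ = 1 − 1 = 0
n=3: ⌊(4·169+150)/408⌋ − ⌊(3·169+150)/408⌋ = ⌊826/408⌋ − ⌊657/408⌋ = 2 − 1 = 1
n=4: ⌊(5·169+150)/408⌋ − ⌊(4·169+150)/408⌋ = ⌊995/408⌋ − ⌊826/408⌋ = 2 − 2 = 0
n=5: ⌊(6·169+150)/408⌋ − ⌊(5·169+150)/408⌋ = ⌊1164/408⌋ − ⌊995/408⌋ = 2 − 2 = 0
n=6: ⌊(7·169+150)/408⌋ − ⌊(6·169+150)/408⌋ = ⌊1333/408⌋ − ⌊1164/408⌋ = 3 − 2 = 1
n=7: ⌊(8·169+150)/408⌋ − ⌊(7·169+150)/408⌋ = ⌊1502/408⌋ − ⌊1333/408⌋ = 3 − 3 = 0
n=8: ⌊(9·169+150)/408⌋ − ⌊(8·169+150)/408⌋ = ⌊1671/408⌋ − ⌊1502/408⌋ = 4 − 3 = 1
n=9: ⌊(10·169+150)/408⌋ − ⌊(9·169+150)/408⌋ = ⌊1840/408⌋ − ⌊1671/408⌋ = 4 − 4 = 0
n=10: ⌊(11·169+150)/408⌋ − ⌊(10·169+150)/408⌋ = ⌊2009/408⌋ − ⌊1840/408⌋ = 4 − 4 = 0
n=11: ⌊(12·169+150)/408⌋ − ⌊(11·169+150)/408⌋ = ⌊2178/408⌋ − ⌊2009/408⌋ = 5 − 4 = 1
n=12: ⌊(13·169+150)/408⌋ − ⌊(12·169+150)/408⌋ = ⌊2347/408⌋ − ⌊2178/408⌋ = 5 − 5 = 0
n=13: ⌊(14·169+150)/408⌋ − ⌊(13·169+150)/408⌋ = ⌊2516/408⌋ − ⌊2347/408⌋ = 6 − 5 = 1
n=14: ⌊(15·169+150)/408⌋ − ⌊(14·169+150)/408⌋ = ⌊2685/408⌋ − ⌊2516/408⌋ = 6 − 6 = 0
n=15: ⌊(16·169+150)/408⌋ − ⌊(15·169+150)/408⌋ = ⌊2854/408⌋ − ⌊2685/408⌋ = 6 − 6 = 0
n=16: ⌊(17·169+150)/408⌋ − ⌊(16·169+150)/408⌋ = ⌊3023/408⌋ − ⌊2854/408⌋ = 7 − 6 = 1
n=17: ⌊(18·169+150)/408⌋ − ⌊(17·169+150)/408⌋ = ⌊3192/408⌋ − ⌊3023/408⌋ = 7 − 7 = 0
n=18: ⌊(19·169+150)/408⌋ − ⌊(18·169+150)/408⌋ = ⌊3361/408⌋ − ⌊3192/408⌋ = 8 − 7 = 1
n=19: ⌊(20·169+150)/408⌋ − ⌊(19·169+150)/408⌋ = ⌊3530/408⌋ − ⌊3361/408⌋ = 8 − 8 = 0
n=20: ⌊(21·169+150)/408⌋ − ⌊(20·169+150)/408⌋ = ⌊3699/408⌋ − ⌊3530/408⌋ = 9 − 8 = 1
n=21: ⌊(22·169+150)/408⌋ − ⌊(21·169+150)/408⌋ = ⌊3868/408⌋ − ⌊3699/408⌋ = 9 − 9 = 0
n=22: ⌊(23·169+150)/408⌋ − ⌊(22·169+150)/408⌋ = ⌊4037/408⌋ − ⌊3868/408⌋ = 9 − 9 = 0
n=23: ⌊(24·169+150)/408⌋ − ⌊(23·169+150)/408⌋ = ⌊4206/408⌋ − ⌊4037/408⌋ = 10 − 9 = 1
n=24: ⌊(25·169+150)/408⌋ − ⌊(24·169+150)/408⌋ = ⌊4375/408⌋ − ⌊4206/408⌋ = 10 − 10 = 0
n=25: ⌊(26·169+150)/408⌋ − ⌊(25·169+150)/408⌋ = ⌊4544/408⌋ − ⌊4375/408⌋ = 11 − 10 = 1
n=26: ⌊(27·169+150)/408⌋ − ⌊(26·169+150)/408⌋ = ⌊4713/408⌋ − ⌊4544/408⌋ = 11 − 11 = 0
n=27: ⌊(28·169+150)/408⌋ − ⌊(27·169+150)/408⌋ = ⌊4882/408⌋ − ⌊4713/408⌋ = 11 − 11 = 0
n=28: ⌊(29·169+150)/408⌋ − ⌊(28·169+150)/408⌋ = ⌊5051/408⌋ − ⌊4882/408⌋ = 12 − 11 = 1
n=29: ⌊(30·169+150)/408⌋ − ⌊(29·169+150)/408⌋ = ⌊5220/408⌋ − ⌊5051/408⌋ = 12 − 12 = 0
n=30: ⌊(31·169+150)/408⌋ − ⌊(30·169+150)/408⌋ = ⌊5389/408⌋ − ⌊5220/408⌋ = 13 − 12 = 1
n=31: ⌊(32·169+150)/408⌋ − ⌊(31·169+150)/408⌋ = ⌊5558/408⌋ − ⌊5389/408⌋ = 13 − 13 = 0
n=32: ⌊(33·169+150)/408⌋ − ⌊(32·169+150)/408⌋ = ⌊5727/408⌋ − ⌊5558/408⌋ = 14 − 13 = 1
n=33: ⌊(34·169+150)/408⌋ − ⌊(33·169+150)/408⌋ = ⌊5896/408⌋ − ⌊5727/408⌋ = 14 − 14 = 0
n=34: ⌊(35·169+150)/408⌋ − ⌊(34·169+150)/408⌋ = ⌊6065/408⌋ − ⌊5896/408⌋ = 14 − 14 = 0
n=35: ⌊(36·169+150)/408⌋ − ⌊(35·169+150)/408⌋ = ⌊6234/408⌋ − ⌊6065/408⌋ = 15 − 14 = 1
n=36: ⌊(37·169+150)/408⌋ − ⌊(36·169+150)/408⌋ = ⌊6403/408⌋ − ⌊6234/408⌋ = 15 − 15 = 0
n=37: ⌊(38·169+150)/408⌋ − ⌊(37·169+150)/408⌋ = ⌊6572/408⌋ − ⌊6403/408⌋ = 16 − 15 = 1
n=38: ⌊(39·169+150)/408⌋ − ⌊(38·169+150)/408⌋ = ⌊6741/408⌋ − ⌊6572/408⌋ = 16 − 16 = 0
n=39: ⌊(40·169+150)/408⌋ − ⌊(39·169+150)/408⌋ = ⌊6910/408⌋ − ⌊6741/408⌋ = 16 − 16 = 0
n=40: ⌊(41·169+150)/408⌋ − ⌊(40·169+150)/408⌋ = ⌊7079/408⌋ − ⌊6910/408⌋ = 17 − 16 = 1
n=41: ⌊(42·169+150)/408⌋ − ⌊(41·169+150)/408⌋ = ⌊7248/408⌋ − ⌊7079/408⌋ = 17 − 17 = 0
n=42: ⌊(43·169+150)/408⌋ − ⌊(42·169+150)/408⌋ = ⌊7417/408⌋ − ⌊7248/408⌋ = 18 − 17 = 1
n=43: ⌊(44·169+150)/408⌋ − ⌊(43·169+150)/408⌋ = ⌊7586/408⌋ − ⌊7417/408⌋ = 18 − 18 = 0
n=44: ⌊(45·169+150)/408⌋ − ⌊(44·169+150)/408⌋ = ⌊7755/408⌋ − ⌊7586/408⌋ = 19 − 18 = 1
n=45: ⌊(46·169+150)/408⌋ − ⌊(45·169+150)/408⌋ = ⌊7924/408⌋ − ⌊7755/408⌋ = 19 − 19 = 0
n=46: ⌊(47·169+150)/408⌋ − ⌊(46·169+150)/408⌋ = ⌊8093/408⌋ − ⌊7924/408⌋ = 19 − 19 = 0
n=47: ⌊(48·169+150)/408⌋ − ⌊(47·169+150)/408⌋ = ⌊8262/408⌋ − ⌊8093/408⌋ = 20 − 19 = 1
n=48: ⌊(49·169+150)/408⌋ − ⌊(48·169+150)/408⌋ = ⌊8431/408⌋ − ⌊8262/408⌋ = 20 − 20 = 0
n=49: ⌊(50·169+150)/408⌋ − ⌊(49·169+150)/408⌋ = ⌊8600/408⌋ − ⌊8431/408⌋ = 21 − 20 = 1
n=50: ⌊(51·169+150)/408⌋ − ⌊(50·169+150)/408⌋ = ⌊8769/408⌋ − ⌊8600/408⌋ = 21 − 21 = 0
n=51: ⌊(52·169+150)/408⌋ − ⌊(51·169+150)/408⌋ = ⌊8938/408⌋ − ⌊8769/408⌋ = 21 − 21 = 0
n=52: ⌊(53·169+150)/408⌋ − ⌊(52·169+150)/408⌋ = ⌊9107/408⌋ − ⌊8938/408⌋ = 22 − 21 = 1
n=53: ⌊(54·169+150)/408⌋ − ⌊(53·169+150)/408⌋ = ⌊9276/408⌋ − ⌊9107/408⌋ = 22 − 22 = 0
n=54: ⌊(55·169+150)/408⌋ − ⌊(54·169+150)/408⌋ = ⌊9445/408⌋ − ⌊9276/408⌋ = 23 − 22 = 1
n=55: ⌊(56·169+150)/408⌋ − ⌊(55·169+150)/408⌋ = ⌊9614/408⌋ − ⌊9445/408⌋ = 23 − 23 = 0
n=56: ⌊(57·169+150)/408⌋ − ⌊(56·169+150)/408⌋ = ⌊9783/408⌋ − ⌊9614/408⌋ = 23 − 23 = 0
n=57: ⌊(58·169+150)/408⌋ − ⌊(57·169+150)/408⌋ = ⌊9952/408⌋ − ⌊9783/408⌋ = 24 − 23 = 1
n=58: ⌊(59·169+150)/408⌋ − ⌊(58·169+150)/408⌋ = ⌊10121/408⌋ − ⌊9952/408⌋ = 24 − 24 = 0
n=59: ⌊(60·169+150)/408⌋ − ⌊(59·169+150)/408⌋ = ⌊10290/408⌋ − ⌊10121/408⌋ = 25 − 24 = 1
n=60: ⌊(61·169+150)/408⌋ − ⌊(60·169+150)/408⌋ = ⌊10459/408⌋ − ⌊10290/408⌋ = 25 − 25 = 0
n=61: ⌊(62·169+150)/408⌋ − ⌊(61·169+150)/408⌋ = ⌊10628/408⌋ − ⌊10459/408⌋ = 26 − 25 = 1
n=62: ⌊(63·169+150)/408⌋ − ⌊(62·169+150)/408⌋ = ⌊10797/408⌋ − ⌊10628/408⌋ = 26 − 26 = 0
n=63: ⌊(64·169+150)/408⌋ − ⌊(63·169+150)/408⌋ = ⌊10966/408⌋ − ⌊10797/408⌋ = 26 − 26 = 0
n=64: ⌊(65·169+150)/408⌋ − ⌊(64·169+150)/408⌋ = ⌊11135/408⌋ − ⌊10966/408⌋ = 27 − 26 = 1
n=65: ⌊(66·169+150)/408⌋ − ⌊(65·169+150)/408⌋ = ⌊11304/408⌋ − ⌊11135/408⌋ = 27 − 27 = 0
n=66: ⌊(67·169+150)/408⌋ − ⌊(66·169+150)/408⌋ = ⌊11473/408⌋ − ⌊11304/408⌋ = 28 − 27 = 1
n=67: ⌊(68·169+150)/408⌋ − ⌊(67·169+150)/408⌋ = ⌊11642/408⌋ − ⌊11473/408⌋ = 28 − 28 = 0
n=68: ⌊(69·169+150)/408⌋ − ⌊(68·169+150)/408⌋ = ⌊11811/408⌋ − ⌊11642/408⌋ = 28 − 28 = 0
n=69: ⌊(70·169+150)/408⌋ − ⌊(69·169+150)/408⌋ = ⌊11980/408⌋ − ⌊11811/408⌋ = 29 − 28 = 1
n=70: ⌊(71·169+150)/408⌋ − ⌊(70·169+150)/408⌋ = ⌊12149/408⌋ − ⌊11980/408⌋ = 29 − 29 = 0
n=71: ⌊(72·169+150)/408⌋ − ⌊(71·169+150)/408⌋ = ⌊12318/408⌋ − ⌊12149/408⌋ = 30 − 29 = 1
n=72: ⌊(73·169+150)/408⌋ − ⌊(72·169+150)/408⌋ = ⌊12487/408⌋ − ⌊12318/408⌋ = 30 − 30 = 0
n=73: ⌊(74·169+150)/408⌋ − ⌊(73·169+150)/408⌋ = ⌊12656/408⌋ − ⌊12487/408⌋ = 31 − 30 = 1
n=74: ⌊(75·169+150)/408⌋ − ⌊(74·169+150)/408⌋ = ⌊12825/408⌋ − ⌊12656/408⌋ = 31 − 31 = 0
n=75: ⌊(76·169+150)/408⌋ − ⌊(75·169+150)/408⌋ = ⌊12994/408⌋ − ⌊12825/408⌋ = 31 − 31 = 0
n=76: ⌊(77·169+150)/408⌋ − ⌊(76·169+150)/408⌋ = ⌊13163/408⌋ − ⌊12994/408⌋ = 32 − 31 = 1
n=77: ⌊(78·169+150)/408⌋ − ⌊(77·169+150)/408⌋ = ⌊13332/408⌋ − ⌊13163/408⌋ = 32 − 32 = 0
n=78: ⌊(79·169+150)/408⌋ − ⌊(78·169+150)/408⌋ = ⌊13501/408⌋ − ⌊13332/408⌋ = 33 − 32 = 1
n=79: ⌊(80·169+150)/408⌋ − ⌊(79·169+150)/408⌋ = ⌊13670/408⌋ − ⌊13501/408⌋ = 33 − 33 = 0
n=80: ⌊(81·169+150)/408⌋ − ⌊(80·169+150)/408⌋ = ⌊13839/408⌋ − ⌊13670/408⌋ = 33 − 33 = 0
n=81: ⌊(82·169+150)/408⌋ − ⌊(81·169+150)/408⌋ = ⌊14008/408⌋ − ⌊13839/408⌋ = 34 − 33 = 1
n=82: ⌊(83·169+150)/408⌋ − ⌊(82·169+150)/408⌋ = ⌊14177/408⌋ − ⌊14008/408⌋ = 34 − 34 = 0
n=83: ⌊(84·169+150)/408⌋ − ⌊(83·169+150)/408⌋ = ⌊14346/408⌋ − ⌊14177/408⌋ = 35 − 34 = 1
n=84: ⌊(85·169+150)/408⌋ − ⌊(84·169+150)/408⌋ = ⌊14515/408⌋ − ⌊14346/408⌋ = 35 − 35 = 0
n=85: ⌊(86·169+150)/408⌋ − ⌊(85·169+150)/408⌋ = ⌊14684/408⌋ − ⌊14515/408⌋ = 35 − 35 = 0
n=86: ⌊(87·169+150)/408⌋ − ⌊(86·169+150)/408⌋ = ⌊14853/408⌋ − ⌊14684/408⌋ = 36 − 35 = 1
n=87: ⌊(88·169+150)/408⌋ − ⌊(87·169+150)/408⌋ = ⌊15022/408⌋ − ⌊14853/408⌋ = 36 − 36 = 0
n=88: ⌊(89·169+150)/408⌋ − ⌊(88·169+150)/408⌋ = ⌊15191/408⌋ − ⌊15022/408⌋ = 37 − 36 = 1
n=89: ⌊(90·169+150)/408⌋ − ⌊(89·169+150)/408⌋ = ⌊15360/408⌋ − ⌊15191/408⌋ = 37 − 37 = 0
n=90: ⌊(91·169+150)/408⌋ − ⌊(90·169+150)/408⌋ = ⌊15529/408⌋ − ⌊15360/408⌋ = 38 − 37 = 1
n=91: ⌊(92·169+150)/408⌋ − ⌊(91·169+150)/408⌋ = ⌊15698/408⌋ − ⌊15529/408⌋ = 38 − 38 = 0
n=92: ⌊(93·169+150)/408⌋ − ⌊(92·169+150)/408⌋ = ⌊15867/408⌋ − ⌊15698/408⌋ = 38 − 38 = 0
n=93: ⌊(94·169+150)/408⌋ − ⌊(93·169+150)/408⌋ = ⌊16036/408⌋ − ⌊15867/408⌋ = 39 − 38 = 1
n=94: ⌊(95·169+150)/408⌋ − ⌊(94·169+150)/408⌋ = ⌊16205/408⌋ − ⌊16036/408⌋ = 39 − 39 = 0
n=95: ⌊(96·169+150)/408⌋ − ⌊(95·169+150)/408⌋ = ⌊16374/408⌋ − ⌊16205/408⌋ = 40 − 39 = 1
n=96: ⌊(97·169+150)/408⌋ − ⌊(96·169+150)/408⌋ = ⌊16543/408⌋ − ⌊16374/408⌋ = 40 − 40 = 0
n=97: ⌊(98·169+150)/408⌋ − ⌊(97·169+150)/408⌋ = ⌊16712/408⌋ − ⌊16543/408⌋ = 40 − 40 = 0

01010010100101001010100101001010100101001010100101001010010101001010010101001010010100101010010100


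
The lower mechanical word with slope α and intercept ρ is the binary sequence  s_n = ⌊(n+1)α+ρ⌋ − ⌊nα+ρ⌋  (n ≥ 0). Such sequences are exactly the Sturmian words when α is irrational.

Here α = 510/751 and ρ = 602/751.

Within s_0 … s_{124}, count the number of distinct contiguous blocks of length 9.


t_n = ⌊(n·510+602)/751⌋ for n = 0 … 125:
  n=0…9: ⌊602/751⌋=0 ⌊1112/751⌋=1 ⌊1622/751⌋=2 ⌊2132/751⌋=2 ⌊2642/751⌋=3 ⌊3152/751⌋=4 ⌊3662/751⌋=4 ⌊4172/751⌋=5 ⌊4682/751⌋=6 ⌊5192/751⌋=6
  n=10…19: ⌊5702/751⌋=7 ⌊6212/751⌋=8 ⌊6722/751⌋=8 ⌊7232/751⌋=9 ⌊7742/751⌋=10 ⌊8252/751⌋=10 ⌊8762/751⌋=11 ⌊9272/751⌋=12 ⌊9782/751⌋=13 ⌊10292/751⌋=13
  n=20…29: ⌊10802/751⌋=14 ⌊11312/751⌋=15 ⌊11822/751⌋=15 ⌊12332/751⌋=16 ⌊12842/751⌋=17 ⌊13352/751⌋=17 ⌊13862/751⌋=18 ⌊14372/751⌋=19 ⌊14882/751⌋=19 ⌊15392/751⌋=20
  n=30…39: ⌊15902/751⌋=21 ⌊16412/751⌋=21 ⌊16922/751⌋=22 ⌊17432/751⌋=23 ⌊17942/751⌋=23 ⌊18452/751⌋=24 ⌊18962/751⌋=25 ⌊19472/751⌋=25 ⌊19982/751⌋=26 ⌊20492/751⌋=27
  n=40…49: ⌊21002/751⌋=27 ⌊21512/751⌋=28 ⌊22022/751⌋=29 ⌊22532/751⌋=30 ⌊23042/751⌋=30 ⌊23552/751⌋=31 ⌊24062/751⌋=32 ⌊24572/751⌋=32 ⌊25082/751⌋=33 ⌊25592/751⌋=34
  n=50…59: ⌊26102/751⌋=34 ⌊26612/751⌋=35 ⌊27122/751⌋=36 ⌊27632/751⌋=36 ⌊28142/751⌋=37 ⌊28652/751⌋=38 ⌊29162/751⌋=38 ⌊29672/751⌋=39 ⌊30182/751⌋=40 ⌊30692/751⌋=40
  n=60…69: ⌊31202/751⌋=41 ⌊31712/751⌋=42 ⌊32222/751⌋=42 ⌊32732/751⌋=43 ⌊33242/751⌋=44 ⌊33752/751⌋=44 ⌊34262/751⌋=45 ⌊34772/751⌋=46 ⌊35282/751⌋=46 ⌊35792/751⌋=47
  n=70…79: ⌊36302/751⌋=48 ⌊36812/751⌋=49 ⌊37322/751⌋=49 ⌊37832/751⌋=50 ⌊38342/751⌋=51 ⌊38852/751⌋=51 ⌊39362/751⌋=52 ⌊39872/751⌋=53 ⌊40382/751⌋=53 ⌊40892/751⌋=54
  n=80…89: ⌊41402/751⌋=55 ⌊41912/751⌋=55 ⌊42422/751⌋=56 ⌊42932/751⌋=57 ⌊43442/751⌋=57 ⌊43952/751⌋=58 ⌊44462/751⌋=59 ⌊44972/751⌋=59 ⌊45482/751⌋=60 ⌊45992/751⌋=61
  n=90…99: ⌊46502/751⌋=61 ⌊47012/751⌋=62 ⌊47522/751⌋=63 ⌊48032/751⌋=63 ⌊48542/751⌋=64 ⌊49052/751⌋=65 ⌊49562/751⌋=65 ⌊50072/751⌋=66 ⌊50582/751⌋=67 ⌊51092/751⌋=68
  n=100…109: ⌊51602/751⌋=68 ⌊52112/751⌋=69 ⌊52622/751⌋=70 ⌊53132/751⌋=70 ⌊53642/751⌋=71 ⌊54152/751⌋=72 ⌊54662/751⌋=72 ⌊55172/751⌋=73 ⌊55682/751⌋=74 ⌊56192/751⌋=74
  n=110…119: ⌊56702/751⌋=75 ⌊57212/751⌋=76 ⌊57722/751⌋=76 ⌊58232/751⌋=77 ⌊58742/751⌋=78 ⌊59252/751⌋=78 ⌊59762/751⌋=79 ⌊60272/751⌋=80 ⌊60782/751⌋=80 ⌊61292/751⌋=81
  n=120…125: ⌊61802/751⌋=82 ⌊62312/751⌋=82 ⌊62822/751⌋=83 ⌊63332/751⌋=84 ⌊63842/751⌋=85 ⌊64352/751⌋=85
s_n = t_(n+1) − t_n for n = 0 … 124 gives
prefix = 11011011011011011101101101101101101101101110110110110110110110110110111011011011011011011011011011101101101101101101101101110
slide a length-9 window over [0..8] … [116..124] (117 windows); first occurrence of each distinct factor:
  [  0..  8] 110110110
  [  1..  9] 101101101
  [  2.. 10] 011011011
  [  9.. 17] 110110111
  [ 10.. 18] 101101110
  [ 11.. 19] 011011101
  [ 12.. 20] 110111011
  [ 13.. 21] 101110110
  [ 14.. 22] 011101101
  [ 15.. 23] 111011011
  (the other 107 windows repeat one of these)
distinct factors: {011011011, 011011101, 011101101, 101101101, 101101110, 101110110, 110110110, 110110111, 110111011, 111011011}
count = 10  (Sturmian bound for length 9 is 10)

10


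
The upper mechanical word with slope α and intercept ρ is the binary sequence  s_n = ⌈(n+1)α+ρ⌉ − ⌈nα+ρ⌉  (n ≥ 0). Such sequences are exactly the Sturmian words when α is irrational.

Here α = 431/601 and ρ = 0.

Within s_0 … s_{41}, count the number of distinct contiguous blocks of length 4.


t_n = ⌈(n·431)/601⌉ for n = 0 … 42:
  n=0…9: ⌈0/601⌉=0 ⌈431/601⌉=1 ⌈862/601⌉=2 ⌈1293/601⌉=3 ⌈1724/601⌉=3 ⌈2155/601⌉=4 ⌈2586/601⌉=5 ⌈3017/601⌉=6 ⌈3448/601⌉=6 ⌈3879/601⌉=7
  n=10…19: ⌈4310/601⌉=8 ⌈4741/601⌉=8 ⌈5172/601⌉=9 ⌈5603/601⌉=10 ⌈6034/601⌉=11 ⌈6465/601⌉=11 ⌈6896/601⌉=12 ⌈7327/601⌉=13 ⌈7758/601⌉=13 ⌈8189/601⌉=14
  n=20…29: ⌈8620/601⌉=15 ⌈9051/601⌉=16 ⌈9482/601⌉=16 ⌈9913/601⌉=17 ⌈10344/601⌉=18 ⌈10775/601⌉=18 ⌈11206/601⌉=19 ⌈11637/601⌉=20 ⌈12068/601⌉=21 ⌈12499/601⌉=21
  n=30…39: ⌈12930/601⌉=22 ⌈13361/601⌉=23 ⌈13792/601⌉=23 ⌈14223/601⌉=24 ⌈14654/601⌉=25 ⌈15085/601⌉=26 ⌈15516/601⌉=26 ⌈15947/601⌉=27 ⌈16378/601⌉=28 ⌈16809/601⌉=28
  n=40…42: ⌈17240/601⌉=29 ⌈17671/601⌉=30 ⌈18102/601⌉=31
s_n = t_(n+1) − t_n for n = 0 … 41 gives
prefix = 111011101101110110111011011101101110110111
slide a length-4 window over [0..3] … [38..41] (39 windows); first occurrence of each distinct factor:
  [  0..  3] 1110
  [  1..  4] 1101
  [  2..  5] 1011
  [  3..  6] 0111
  [  7.. 10] 0110
  (the other 34 windows repeat one of these)
distinct factors: {0110, 0111, 1011, 1101, 1110}
count = 5  (Sturmian bound for length 4 is 5)

5


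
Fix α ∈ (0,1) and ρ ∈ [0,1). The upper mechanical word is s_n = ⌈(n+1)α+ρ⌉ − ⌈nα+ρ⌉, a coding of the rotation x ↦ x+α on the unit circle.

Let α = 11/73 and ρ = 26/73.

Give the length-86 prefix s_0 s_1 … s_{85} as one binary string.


00001000001000000100000010000010000001000000100000100000010000001000001000000100000100

n=0: ⌈(1·11+26)/73⌉ − ⌈(0·11+26)/73⌉ = ⌈37/73⌉ − ⌈26/73⌉ = 1 − 1 = 0
n=1: ⌈(2·11+26)/73⌉ − ⌈(1·11+26)/73⌉ = ⌈48/73⌉ − ⌈37/73⌉ = 1 − 1 = 0
n=2: ⌈(3·11+26)/73⌉ − ⌈(2·11+26)/73⌉ = ⌈59/73⌉ − ⌈48/73⌉ = 1 − 1 = 0
n=3: ⌈(4·11+26)/73⌉ − ⌈(3·11+26)/73⌉ = ⌈70/73⌉ − ⌈59/73⌉ = 1 − 1 = 0
n=4: ⌈(5·11+26)/73⌉ − ⌈(4·11+26)/73⌉ = ⌈81/73⌉ − ⌈70/73⌉ = 2 − 1 = 1
n=5: ⌈(6·11+26)/73⌉ − ⌈(5·11+26)/73⌉ = ⌈92/73⌉ − ⌈81/73⌉ = 2 − 2 = 0
n=6: ⌈(7·11+26)/73⌉ − ⌈(6·11+26)/73⌉ = ⌈103/73⌉ − ⌈92/73⌉ = 2 − 2 = 0
n=7: ⌈(8·11+26)/73⌉ − ⌈(7·11+26)/73⌉ = ⌈114/73⌉ − ⌈103/73⌉ = 2 − 2 = 0
n=8: ⌈(9·11+26)/73⌉ − ⌈(8·11+26)/73⌉ = ⌈125/73⌉ − ⌈114/73⌉ = 2 − 2 = 0
n=9: ⌈(10·11+26)/73⌉ − ⌈(9·11+26)/73⌉ = ⌈136/73⌉ − ⌈125/73⌉ = 2 − 2 = 0
n=10: ⌈(11·11+26)/73⌉ − ⌈(10·11+26)/73⌉ = ⌈147/73⌉ − ⌈136/73⌉ = 3 − 2 = 1
n=11: ⌈(12·11+26)/73⌉ − ⌈(11·11+26)/73⌉ = ⌈158/73⌉ − ⌈147/73⌉ = 3 − 3 = 0
n=12: ⌈(13·11+26)/73⌉ − ⌈(12·11+26)/73⌉ = ⌈169/73⌉ − ⌈158/73⌉ = 3 − 3 = 0
n=13: ⌈(14·11+26)/73⌉ − ⌈(13·11+26)/73⌉ = ⌈180/73⌉ − ⌈169/73⌉ = 3 − 3 = 0
n=14: ⌈(15·11+26)/73⌉ − ⌈(14·11+26)/73⌉ = ⌈191/73⌉ − ⌈180/73⌉ = 3 − 3 = 0
n=15: ⌈(16·11+26)/73⌉ − ⌈(15·11+26)/73⌉ = ⌈202/73⌉ − ⌈191/73⌉ = 3 − 3 = 0
n=16: ⌈(17·11+26)/73⌉ − ⌈(16·11+26)/73⌉ = ⌈213/73⌉ − ⌈202/73⌉ = 3 − 3 = 0
n=17: ⌈(18·11+26)/73⌉ − ⌈(17·11+26)/73⌉ = ⌈224/73⌉ − ⌈213/73⌉ = 4 − 3 = 1
n=18: ⌈(19·11+26)/73⌉ − ⌈(18·11+26)/73⌉ = ⌈235/73⌉ − ⌈224/73⌉ = 4 − 4 = 0
n=19: ⌈(20·11+26)/73⌉ − ⌈(19·11+26)/73⌉ = ⌈246/73⌉ − ⌈235/73⌉ = 4 − 4 = 0
n=20: ⌈(21·11+26)/73⌉ − ⌈(20·11+26)/73⌉ = ⌈257/73⌉ − ⌈246/73⌉ = 4 − 4 = 0
n=21: ⌈(22·11+26)/73⌉ − ⌈(21·11+26)/73⌉ = ⌈268/73⌉ − ⌈257/73⌉ = 4 − 4 = 0
n=22: ⌈(23·11+26)/73⌉ − ⌈(22·11+26)/73⌉ = ⌈279/73⌉ − ⌈268/73⌉ = 4 − 4 = 0
n=23: ⌈(24·11+26)/73⌉ − ⌈(23·11+26)/73⌉ = ⌈290/73⌉ − ⌈279/73⌉ = 4 − 4 = 0
n=24: ⌈(25·11+26)/73⌉ − ⌈(24·11+26)/73⌉ = ⌈301/73⌉ − ⌈290/73⌉ = 5 − 4 = 1
n=25: ⌈(26·11+26)/73⌉ − ⌈(25·11+26)/73⌉ = ⌈312/73⌉ − ⌈301/73⌉ = 5 − 5 = 0
n=26: ⌈(27·11+26)/73⌉ − ⌈(26·11+26)/73⌉ = ⌈323/73⌉ − ⌈312/73⌉ = 5 − 5 = 0
n=27: ⌈(28·11+26)/73⌉ − ⌈(27·11+26)/73⌉ = ⌈334/73⌉ − ⌈323/73⌉ = 5 − 5 = 0
n=28: ⌈(29·11+26)/73⌉ − ⌈(28·11+26)/73⌉ = ⌈345/73⌉ − ⌈334/73⌉ = 5 − 5 = 0
n=29: ⌈(30·11+26)/73⌉ − ⌈(29·11+26)/73⌉ = ⌈356/73⌉ − ⌈345/73⌉ = 5 − 5 = 0
n=30: ⌈(31·11+26)/73⌉ − ⌈(30·11+26)/73⌉ = ⌈367/73⌉ − ⌈356/73⌉ = 6 − 5 = 1
n=31: ⌈(32·11+26)/73⌉ − ⌈(31·11+26)/73⌉ = ⌈378/73⌉ − ⌈367/73⌉ = 6 − 6 = 0
n=32: ⌈(33·11+26)/73⌉ − ⌈(32·11+26)/73⌉ = ⌈389/73⌉ − ⌈378/73⌉ = 6 − 6 = 0
n=33: ⌈(34·11+26)/73⌉ − ⌈(33·11+26)/73⌉ = ⌈400/73⌉ − ⌈389/73⌉ = 6 − 6 = 0
n=34: ⌈(35·11+26)/73⌉ − ⌈(34·11+26)/73⌉ = ⌈411/73⌉ − ⌈400/73⌉ = 6 − 6 = 0
n=35: ⌈(36·11+26)/73⌉ − ⌈(35·11+26)/73⌉ = ⌈422/73⌉ − ⌈411/73⌉ = 6 − 6 = 0
n=36: ⌈(37·11+26)/73⌉ − ⌈(36·11+26)/73⌉ = ⌈433/73⌉ − ⌈422/73⌉ = 6 − 6 = 0
n=37: ⌈(38·11+26)/73⌉ − ⌈(37·11+26)/73⌉ = ⌈444/73⌉ − ⌈433/73⌉ = 7 − 6 = 1
n=38: ⌈(39·11+26)/73⌉ − ⌈(38·11+26)/73⌉ = ⌈455/73⌉ − ⌈444/73⌉ = 7 − 7 = 0
n=39: ⌈(40·11+26)/73⌉ − ⌈(39·11+26)/73⌉ = ⌈466/73⌉ − ⌈455/73⌉ = 7 − 7 = 0
n=40: ⌈(41·11+26)/73⌉ − ⌈(40·11+26)/73⌉ = ⌈477/73⌉ − ⌈466/73⌉ = 7 − 7 = 0
n=41: ⌈(42·11+26)/73⌉ − ⌈(41·11+26)/73⌉ = ⌈488/73⌉ − ⌈477/73⌉ = 7 − 7 = 0
n=42: ⌈(43·11+26)/73⌉ − ⌈(42·11+26)/73⌉ = ⌈499/73⌉ − ⌈488/73⌉ = 7 − 7 = 0
n=43: ⌈(44·11+26)/73⌉ − ⌈(43·11+26)/73⌉ = ⌈510/73⌉ − ⌈499/73⌉ = 7 − 7 = 0
n=44: ⌈(45·11+26)/73⌉ − ⌈(44·11+26)/73⌉ = ⌈521/73⌉ − ⌈510/73⌉ = 8 − 7 = 1
n=45: ⌈(46·11+26)/73⌉ − ⌈(45·11+26)/73⌉ = ⌈532/73⌉ − ⌈521/73⌉ = 8 − 8 = 0
n=46: ⌈(47·11+26)/73⌉ − ⌈(46·11+26)/73⌉ = ⌈543/73⌉ − ⌈532/73⌉ = 8 − 8 = 0
n=47: ⌈(48·11+26)/73⌉ − ⌈(47·11+26)/73⌉ = ⌈554/73⌉ − ⌈543/73⌉ = 8 − 8 = 0
n=48: ⌈(49·11+26)/73⌉ − ⌈(48·11+26)/73⌉ = ⌈565/73⌉ − ⌈554/73⌉ = 8 − 8 = 0
n=49: ⌈(50·11+26)/73⌉ − ⌈(49·11+26)/73⌉ = ⌈576/73⌉ − ⌈565/73⌉ = 8 − 8 = 0
n=50: ⌈(51·11+26)/73⌉ − ⌈(50·11+26)/73⌉ = ⌈587/73⌉ − ⌈576/73⌉ = 9 − 8 = 1
n=51: ⌈(52·11+26)/73⌉ − ⌈(51·11+26)/73⌉ = ⌈598/73⌉ − ⌈587/73⌉ = 9 − 9 = 0
n=52: ⌈(53·11+26)/73⌉ − ⌈(52·11+26)/73⌉ = ⌈609/73⌉ − ⌈598/73⌉ = 9 − 9 = 0
n=53: ⌈(54·11+26)/73⌉ − ⌈(53·11+26)/73⌉ = ⌈620/73⌉ − ⌈609/73⌉ = 9 − 9 = 0
n=54: ⌈(55·11+26)/73⌉ − ⌈(54·11+26)/73⌉ = ⌈631/73⌉ − ⌈620/73⌉ = 9 − 9 = 0
n=55: ⌈(56·11+26)/73⌉ − ⌈(55·11+26)/73⌉ = ⌈642/73⌉ − ⌈631/73⌉ = 9 − 9 = 0
n=56: ⌈(57·11+26)/73⌉ − ⌈(56·11+26)/73⌉ = ⌈653/73⌉ − ⌈642/73⌉ = 9 − 9 = 0
n=57: ⌈(58·11+26)/73⌉ − ⌈(57·11+26)/73⌉ = ⌈664/73⌉ − ⌈653/73⌉ = 10 − 9 = 1
n=58: ⌈(59·11+26)/73⌉ − ⌈(58·11+26)/73⌉ = ⌈675/73⌉ − ⌈664/73⌉ = 10 − 10 = 0
n=59: ⌈(60·11+26)/73⌉ − ⌈(59·11+26)/73⌉ = ⌈686/73⌉ − ⌈675/73⌉ = 10 − 10 = 0
n=60: ⌈(61·11+26)/73⌉ − ⌈(60·11+26)/73⌉ = ⌈697/73⌉ − ⌈686/73⌉ = 10 − 10 = 0
n=61: ⌈(62·11+26)/73⌉ − ⌈(61·11+26)/73⌉ = ⌈708/73⌉ − ⌈697/73⌉ = 10 − 10 = 0
n=62: ⌈(63·11+26)/73⌉ − ⌈(62·11+26)/73⌉ = ⌈719/73⌉ − ⌈708/73⌉ = 10 − 10 = 0
n=63: ⌈(64·11+26)/73⌉ − ⌈(63·11+26)/73⌉ = ⌈730/73⌉ − ⌈719/73⌉ = 10 − 10 = 0
n=64: ⌈(65·11+26)/73⌉ − ⌈(64·11+26)/73⌉ = ⌈741/73⌉ − ⌈730/73⌉ = 11 − 10 = 1
n=65: ⌈(66·11+26)/73⌉ − ⌈(65·11+26)/73⌉ = ⌈752/73⌉ − ⌈741/73⌉ = 11 − 11 = 0
n=66: ⌈(67·11+26)/73⌉ − ⌈(66·11+26)/73⌉ = ⌈763/73⌉ − ⌈752/73⌉ = 11 − 11 = 0
n=67: ⌈(68·11+26)/73⌉ − ⌈(67·11+26)/73⌉ = ⌈774/73⌉ − ⌈763/73⌉ = 11 − 11 = 0
n=68: ⌈(69·11+26)/73⌉ − ⌈(68·11+26)/73⌉ = ⌈785/73⌉ − ⌈774/73⌉ = 11 − 11 = 0
n=69: ⌈(70·11+26)/73⌉ − ⌈(69·11+26)/73⌉ = ⌈796/73⌉ − ⌈785/73⌉ = 11 − 11 = 0
n=70: ⌈(71·11+26)/73⌉ − ⌈(70·11+26)/73⌉ = ⌈807/73⌉ − ⌈796/73⌉ = 12 − 11 = 1
n=71: ⌈(72·11+26)/73⌉ − ⌈(71·11+26)/73⌉ = ⌈818/73⌉ − ⌈807/73⌉ = 12 − 12 = 0
n=72: ⌈(73·11+26)/73⌉ − ⌈(72·11+26)/73⌉ = ⌈829/73⌉ − ⌈818/73⌉ = 12 − 12 = 0
n=73: ⌈(74·11+26)/73⌉ − ⌈(73·11+26)/73⌉ = ⌈840/73⌉ − ⌈829/73⌉ = 12 − 12 = 0
n=74: ⌈(75·11+26)/73⌉ − ⌈(74·11+26)/73⌉ = ⌈851/73⌉ − ⌈840/73⌉ = 12 − 12 = 0
n=75: ⌈(76·11+26)/73⌉ − ⌈(75·11+26)/73⌉ = ⌈862/73⌉ − ⌈851/73⌉ = 12 − 12 = 0
n=76: ⌈(77·11+26)/73⌉ − ⌈(76·11+26)/73⌉ = ⌈873/73⌉ − ⌈862/73⌉ = 12 − 12 = 0
n=77: ⌈(78·11+26)/73⌉ − ⌈(77·11+26)/73⌉ = ⌈884/73⌉ − ⌈873/73⌉ = 13 − 12 = 1
n=78: ⌈(79·11+26)/73⌉ − ⌈(78·11+26)/73⌉ = ⌈895/73⌉ − ⌈884/73⌉ = 13 − 13 = 0
n=79: ⌈(80·11+26)/73⌉ − ⌈(79·11+26)/73⌉ = ⌈906/73⌉ − ⌈895/73⌉ = 13 − 13 = 0
n=80: ⌈(81·11+26)/73⌉ − ⌈(80·11+26)/73⌉ = ⌈917/73⌉ − ⌈906/73⌉ = 13 − 13 = 0
n=81: ⌈(82·11+26)/73⌉ − ⌈(81·11+26)/73⌉ = ⌈928/73⌉ − ⌈917/73⌉ = 13 − 13 = 0
n=82: ⌈(83·11+26)/73⌉ − ⌈(82·11+26)/73⌉ = ⌈939/73⌉ − ⌈928/73⌉ = 13 − 13 = 0
n=83: ⌈(84·11+26)/73⌉ − ⌈(83·11+26)/73⌉ = ⌈950/73⌉ − ⌈939/73⌉ = 14 − 13 = 1
n=84: ⌈(85·11+26)/73⌉ − ⌈(84·11+26)/73⌉ = ⌈961/73⌉ − ⌈950/73⌉ = 14 − 14 = 0
n=85: ⌈(86·11+26)/73⌉ − ⌈(85·11+26)/73⌉ = ⌈972/73⌉ − ⌈961/73⌉ = 14 − 14 = 0


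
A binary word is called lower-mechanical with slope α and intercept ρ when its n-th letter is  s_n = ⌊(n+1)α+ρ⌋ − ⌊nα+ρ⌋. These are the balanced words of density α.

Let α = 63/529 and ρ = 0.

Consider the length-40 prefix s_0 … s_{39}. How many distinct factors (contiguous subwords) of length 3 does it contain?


4

t_n = ⌊(n·63)/529⌋ for n = 0 … 40:
  n=0…9: ⌊0/529⌋=0 ⌊63/529⌋=0 ⌊126/529⌋=0 ⌊189/529⌋=0 ⌊252/529⌋=0 ⌊315/529⌋=0 ⌊378/529⌋=0 ⌊441/529⌋=0 ⌊504/529⌋=0 ⌊567/529⌋=1
  n=10…19: ⌊630/529⌋=1 ⌊693/529⌋=1 ⌊756/529⌋=1 ⌊819/529⌋=1 ⌊882/529⌋=1 ⌊945/529⌋=1 ⌊1008/529⌋=1 ⌊1071/529⌋=2 ⌊1134/529⌋=2 ⌊1197/529⌋=2
  n=20…29: ⌊1260/529⌋=2 ⌊1323/529⌋=2 ⌊1386/529⌋=2 ⌊1449/529⌋=2 ⌊1512/529⌋=2 ⌊1575/529⌋=2 ⌊1638/529⌋=3 ⌊1701/529⌋=3 ⌊1764/529⌋=3 ⌊1827/529⌋=3
  n=30…39: ⌊1890/529⌋=3 ⌊1953/529⌋=3 ⌊2016/529⌋=3 ⌊2079/529⌋=3 ⌊2142/529⌋=4 ⌊2205/529⌋=4 ⌊2268/529⌋=4 ⌊2331/529⌋=4 ⌊2394/529⌋=4 ⌊2457/529⌋=4
  n=40: ⌊2520/529⌋=4
s_n = t_(n+1) − t_n for n = 0 … 39 gives
prefix = 0000000010000000100000000100000001000000
slide a length-3 window over [0..2] … [37..39] (38 windows); first occurrence of each distinct factor:
  [  0..  2] 000
  [  6..  8] 001
  [  7..  9] 010
  [  8.. 10] 100
  (the other 34 windows repeat one of these)
distinct factors: {000, 001, 010, 100}
count = 4  (Sturmian bound for length 3 is 4)
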